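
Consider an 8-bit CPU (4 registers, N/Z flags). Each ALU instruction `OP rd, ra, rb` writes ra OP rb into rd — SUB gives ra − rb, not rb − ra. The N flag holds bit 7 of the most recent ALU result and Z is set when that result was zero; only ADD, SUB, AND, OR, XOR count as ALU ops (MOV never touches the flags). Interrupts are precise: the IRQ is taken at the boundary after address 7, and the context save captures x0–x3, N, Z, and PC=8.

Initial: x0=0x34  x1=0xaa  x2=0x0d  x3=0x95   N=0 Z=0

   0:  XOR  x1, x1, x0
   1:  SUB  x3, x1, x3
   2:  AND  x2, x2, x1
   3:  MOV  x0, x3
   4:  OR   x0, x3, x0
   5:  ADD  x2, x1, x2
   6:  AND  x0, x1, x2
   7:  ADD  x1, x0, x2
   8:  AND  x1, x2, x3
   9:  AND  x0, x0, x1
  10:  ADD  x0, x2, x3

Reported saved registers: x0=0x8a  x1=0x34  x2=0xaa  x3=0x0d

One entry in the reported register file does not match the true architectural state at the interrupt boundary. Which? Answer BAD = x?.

after  0: x0=0x34 x1=0x9e x2=0x0d x3=0x95  N=1 Z=0
after  1: x0=0x34 x1=0x9e x2=0x0d x3=0x09  N=0 Z=0
after  2: x0=0x34 x1=0x9e x2=0x0c x3=0x09  N=0 Z=0
after  3: x0=0x09 x1=0x9e x2=0x0c x3=0x09  N=0 Z=0
after  4: x0=0x09 x1=0x9e x2=0x0c x3=0x09  N=0 Z=0
after  5: x0=0x09 x1=0x9e x2=0xaa x3=0x09  N=1 Z=0
after  6: x0=0x8a x1=0x9e x2=0xaa x3=0x09  N=1 Z=0
after  7: x0=0x8a x1=0x34 x2=0xaa x3=0x09  N=0 Z=0
-- IRQ taken; context saved, return-PC = 8 --
mismatch: x3: reported 0x0d vs actual 0x09

BAD = x3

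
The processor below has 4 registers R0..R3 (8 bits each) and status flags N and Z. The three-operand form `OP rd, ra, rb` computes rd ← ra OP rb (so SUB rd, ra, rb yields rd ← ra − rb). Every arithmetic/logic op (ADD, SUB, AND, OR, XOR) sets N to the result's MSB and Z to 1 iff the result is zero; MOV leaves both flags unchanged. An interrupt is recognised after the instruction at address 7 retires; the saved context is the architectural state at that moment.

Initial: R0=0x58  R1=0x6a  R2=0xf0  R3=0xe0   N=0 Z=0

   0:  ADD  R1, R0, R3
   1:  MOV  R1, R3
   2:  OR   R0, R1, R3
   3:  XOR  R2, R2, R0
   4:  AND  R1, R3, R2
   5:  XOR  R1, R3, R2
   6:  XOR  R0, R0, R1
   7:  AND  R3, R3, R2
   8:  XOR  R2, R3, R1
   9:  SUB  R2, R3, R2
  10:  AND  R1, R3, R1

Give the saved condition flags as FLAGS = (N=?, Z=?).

FLAGS = (N=0, Z=1)

after  0: R0=0x58 R1=0x38 R2=0xf0 R3=0xe0  N=0 Z=0
after  1: R0=0x58 R1=0xe0 R2=0xf0 R3=0xe0  N=0 Z=0
after  2: R0=0xe0 R1=0xe0 R2=0xf0 R3=0xe0  N=1 Z=0
after  3: R0=0xe0 R1=0xe0 R2=0x10 R3=0xe0  N=0 Z=0
after  4: R0=0xe0 R1=0x00 R2=0x10 R3=0xe0  N=0 Z=1
after  5: R0=0xe0 R1=0xf0 R2=0x10 R3=0xe0  N=1 Z=0
after  6: R0=0x10 R1=0xf0 R2=0x10 R3=0xe0  N=0 Z=0
after  7: R0=0x10 R1=0xf0 R2=0x10 R3=0x00  N=0 Z=1
-- IRQ taken; context saved, return-PC = 8 --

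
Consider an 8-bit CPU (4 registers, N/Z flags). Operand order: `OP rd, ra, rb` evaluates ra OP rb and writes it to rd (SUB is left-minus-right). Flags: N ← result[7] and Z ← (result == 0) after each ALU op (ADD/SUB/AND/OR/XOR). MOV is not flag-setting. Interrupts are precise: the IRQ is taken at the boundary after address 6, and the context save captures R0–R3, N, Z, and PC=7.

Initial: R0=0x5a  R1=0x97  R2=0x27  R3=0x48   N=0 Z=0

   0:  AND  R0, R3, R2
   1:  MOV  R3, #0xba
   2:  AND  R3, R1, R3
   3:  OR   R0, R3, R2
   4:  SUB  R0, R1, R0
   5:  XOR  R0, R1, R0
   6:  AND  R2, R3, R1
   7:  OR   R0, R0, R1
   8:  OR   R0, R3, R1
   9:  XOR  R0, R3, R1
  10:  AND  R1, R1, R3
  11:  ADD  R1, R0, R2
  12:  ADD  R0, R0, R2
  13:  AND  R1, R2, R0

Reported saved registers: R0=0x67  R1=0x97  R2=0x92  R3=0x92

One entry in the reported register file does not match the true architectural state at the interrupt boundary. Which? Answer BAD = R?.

BAD = R0

after  0: R0=0x00 R1=0x97 R2=0x27 R3=0x48  N=0 Z=1
after  1: R0=0x00 R1=0x97 R2=0x27 R3=0xba  N=0 Z=1
after  2: R0=0x00 R1=0x97 R2=0x27 R3=0x92  N=1 Z=0
after  3: R0=0xb7 R1=0x97 R2=0x27 R3=0x92  N=1 Z=0
after  4: R0=0xe0 R1=0x97 R2=0x27 R3=0x92  N=1 Z=0
after  5: R0=0x77 R1=0x97 R2=0x27 R3=0x92  N=0 Z=0
after  6: R0=0x77 R1=0x97 R2=0x92 R3=0x92  N=1 Z=0
-- IRQ taken; context saved, return-PC = 7 --
mismatch: R0: reported 0x67 vs actual 0x77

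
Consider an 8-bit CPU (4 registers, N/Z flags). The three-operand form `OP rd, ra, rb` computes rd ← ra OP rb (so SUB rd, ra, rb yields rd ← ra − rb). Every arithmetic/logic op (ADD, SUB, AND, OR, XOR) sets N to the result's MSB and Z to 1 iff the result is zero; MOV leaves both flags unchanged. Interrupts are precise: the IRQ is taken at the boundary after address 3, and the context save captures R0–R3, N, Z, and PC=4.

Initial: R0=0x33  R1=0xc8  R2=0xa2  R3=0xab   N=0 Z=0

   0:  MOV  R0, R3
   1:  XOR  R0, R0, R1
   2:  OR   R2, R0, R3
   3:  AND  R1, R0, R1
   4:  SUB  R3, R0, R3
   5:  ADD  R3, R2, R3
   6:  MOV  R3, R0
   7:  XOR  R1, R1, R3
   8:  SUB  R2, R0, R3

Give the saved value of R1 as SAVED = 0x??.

SAVED = 0x40

after  0: R0=0xab R1=0xc8 R2=0xa2 R3=0xab  N=0 Z=0
after  1: R0=0x63 R1=0xc8 R2=0xa2 R3=0xab  N=0 Z=0
after  2: R0=0x63 R1=0xc8 R2=0xeb R3=0xab  N=1 Z=0
after  3: R0=0x63 R1=0x40 R2=0xeb R3=0xab  N=0 Z=0
-- IRQ taken; context saved, return-PC = 4 --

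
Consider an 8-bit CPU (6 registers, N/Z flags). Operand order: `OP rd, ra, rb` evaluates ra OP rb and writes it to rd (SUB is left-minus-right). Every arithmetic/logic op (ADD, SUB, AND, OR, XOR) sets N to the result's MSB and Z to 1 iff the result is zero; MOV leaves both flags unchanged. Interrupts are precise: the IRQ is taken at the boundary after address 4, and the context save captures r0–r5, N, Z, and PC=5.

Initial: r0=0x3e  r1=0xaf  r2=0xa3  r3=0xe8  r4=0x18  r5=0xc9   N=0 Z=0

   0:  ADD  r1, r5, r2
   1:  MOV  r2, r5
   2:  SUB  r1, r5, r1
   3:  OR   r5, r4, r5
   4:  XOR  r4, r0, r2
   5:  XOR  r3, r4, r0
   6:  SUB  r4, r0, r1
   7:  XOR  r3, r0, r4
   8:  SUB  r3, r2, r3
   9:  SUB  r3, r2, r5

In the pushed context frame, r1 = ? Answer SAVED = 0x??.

SAVED = 0x5d

after  0: r0=0x3e r1=0x6c r2=0xa3 r3=0xe8 r4=0x18 r5=0xc9  N=0 Z=0
after  1: r0=0x3e r1=0x6c r2=0xc9 r3=0xe8 r4=0x18 r5=0xc9  N=0 Z=0
after  2: r0=0x3e r1=0x5d r2=0xc9 r3=0xe8 r4=0x18 r5=0xc9  N=0 Z=0
after  3: r0=0x3e r1=0x5d r2=0xc9 r3=0xe8 r4=0x18 r5=0xd9  N=1 Z=0
after  4: r0=0x3e r1=0x5d r2=0xc9 r3=0xe8 r4=0xf7 r5=0xd9  N=1 Z=0
-- IRQ taken; context saved, return-PC = 5 --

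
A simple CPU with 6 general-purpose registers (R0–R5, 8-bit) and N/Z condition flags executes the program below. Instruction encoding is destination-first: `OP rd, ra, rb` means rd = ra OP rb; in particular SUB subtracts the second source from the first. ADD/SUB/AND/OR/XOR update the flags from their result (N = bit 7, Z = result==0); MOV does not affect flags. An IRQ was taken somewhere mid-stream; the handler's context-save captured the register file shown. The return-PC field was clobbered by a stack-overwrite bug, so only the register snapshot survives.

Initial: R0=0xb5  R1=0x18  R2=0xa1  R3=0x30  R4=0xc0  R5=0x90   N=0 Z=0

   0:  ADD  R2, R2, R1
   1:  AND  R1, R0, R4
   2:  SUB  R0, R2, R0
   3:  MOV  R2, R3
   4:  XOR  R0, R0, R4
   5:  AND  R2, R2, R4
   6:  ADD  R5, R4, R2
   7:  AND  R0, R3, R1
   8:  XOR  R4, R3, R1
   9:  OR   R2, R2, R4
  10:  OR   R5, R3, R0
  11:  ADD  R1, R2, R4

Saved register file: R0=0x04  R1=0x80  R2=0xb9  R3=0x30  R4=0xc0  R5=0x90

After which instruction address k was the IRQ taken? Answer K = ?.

K = 2

after  0: R0=0xb5 R1=0x18 R2=0xb9 R3=0x30 R4=0xc0 R5=0x90  N=1 Z=0
after  1: R0=0xb5 R1=0x80 R2=0xb9 R3=0x30 R4=0xc0 R5=0x90  N=1 Z=0
after  2: R0=0x04 R1=0x80 R2=0xb9 R3=0x30 R4=0xc0 R5=0x90  N=0 Z=0
-- IRQ taken; context saved, return-PC = 3 --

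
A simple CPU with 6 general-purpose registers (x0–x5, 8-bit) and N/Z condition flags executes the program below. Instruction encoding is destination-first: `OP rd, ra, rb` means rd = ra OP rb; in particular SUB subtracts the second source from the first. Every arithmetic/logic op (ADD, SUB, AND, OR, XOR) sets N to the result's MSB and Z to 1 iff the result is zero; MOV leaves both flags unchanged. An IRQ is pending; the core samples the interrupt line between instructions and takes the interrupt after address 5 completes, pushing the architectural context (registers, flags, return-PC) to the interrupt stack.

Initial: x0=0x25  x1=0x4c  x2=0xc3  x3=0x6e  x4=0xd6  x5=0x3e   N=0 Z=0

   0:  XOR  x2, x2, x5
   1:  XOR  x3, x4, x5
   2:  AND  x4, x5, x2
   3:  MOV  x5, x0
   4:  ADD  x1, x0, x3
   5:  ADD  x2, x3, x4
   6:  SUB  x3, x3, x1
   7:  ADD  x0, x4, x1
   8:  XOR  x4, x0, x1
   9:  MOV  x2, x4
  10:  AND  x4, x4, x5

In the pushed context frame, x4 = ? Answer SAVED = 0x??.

SAVED = 0x3c

after  0: x0=0x25 x1=0x4c x2=0xfd x3=0x6e x4=0xd6 x5=0x3e  N=1 Z=0
after  1: x0=0x25 x1=0x4c x2=0xfd x3=0xe8 x4=0xd6 x5=0x3e  N=1 Z=0
after  2: x0=0x25 x1=0x4c x2=0xfd x3=0xe8 x4=0x3c x5=0x3e  N=0 Z=0
after  3: x0=0x25 x1=0x4c x2=0xfd x3=0xe8 x4=0x3c x5=0x25  N=0 Z=0
after  4: x0=0x25 x1=0x0d x2=0xfd x3=0xe8 x4=0x3c x5=0x25  N=0 Z=0
after  5: x0=0x25 x1=0x0d x2=0x24 x3=0xe8 x4=0x3c x5=0x25  N=0 Z=0
-- IRQ taken; context saved, return-PC = 6 --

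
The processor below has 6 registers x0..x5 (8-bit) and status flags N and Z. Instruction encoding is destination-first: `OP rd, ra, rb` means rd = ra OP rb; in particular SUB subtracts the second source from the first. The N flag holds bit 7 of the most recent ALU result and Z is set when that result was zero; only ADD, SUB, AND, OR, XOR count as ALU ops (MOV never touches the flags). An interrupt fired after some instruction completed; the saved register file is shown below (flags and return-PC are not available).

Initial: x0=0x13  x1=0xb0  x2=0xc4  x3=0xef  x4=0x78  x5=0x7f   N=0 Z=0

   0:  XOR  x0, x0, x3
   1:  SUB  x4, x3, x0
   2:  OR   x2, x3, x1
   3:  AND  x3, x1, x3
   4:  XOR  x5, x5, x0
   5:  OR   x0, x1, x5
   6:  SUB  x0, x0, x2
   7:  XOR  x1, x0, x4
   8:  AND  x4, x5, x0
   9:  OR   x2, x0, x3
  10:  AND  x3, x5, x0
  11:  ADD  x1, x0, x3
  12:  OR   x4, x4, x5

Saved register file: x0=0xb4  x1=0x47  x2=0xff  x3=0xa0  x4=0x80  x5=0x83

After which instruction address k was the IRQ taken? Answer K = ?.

K = 8

after  0: x0=0xfc x1=0xb0 x2=0xc4 x3=0xef x4=0x78 x5=0x7f  N=1 Z=0
after  1: x0=0xfc x1=0xb0 x2=0xc4 x3=0xef x4=0xf3 x5=0x7f  N=1 Z=0
after  2: x0=0xfc x1=0xb0 x2=0xff x3=0xef x4=0xf3 x5=0x7f  N=1 Z=0
after  3: x0=0xfc x1=0xb0 x2=0xff x3=0xa0 x4=0xf3 x5=0x7f  N=1 Z=0
after  4: x0=0xfc x1=0xb0 x2=0xff x3=0xa0 x4=0xf3 x5=0x83  N=1 Z=0
after  5: x0=0xb3 x1=0xb0 x2=0xff x3=0xa0 x4=0xf3 x5=0x83  N=1 Z=0
after  6: x0=0xb4 x1=0xb0 x2=0xff x3=0xa0 x4=0xf3 x5=0x83  N=1 Z=0
after  7: x0=0xb4 x1=0x47 x2=0xff x3=0xa0 x4=0xf3 x5=0x83  N=0 Z=0
after  8: x0=0xb4 x1=0x47 x2=0xff x3=0xa0 x4=0x80 x5=0x83  N=1 Z=0
-- IRQ taken; context saved, return-PC = 9 --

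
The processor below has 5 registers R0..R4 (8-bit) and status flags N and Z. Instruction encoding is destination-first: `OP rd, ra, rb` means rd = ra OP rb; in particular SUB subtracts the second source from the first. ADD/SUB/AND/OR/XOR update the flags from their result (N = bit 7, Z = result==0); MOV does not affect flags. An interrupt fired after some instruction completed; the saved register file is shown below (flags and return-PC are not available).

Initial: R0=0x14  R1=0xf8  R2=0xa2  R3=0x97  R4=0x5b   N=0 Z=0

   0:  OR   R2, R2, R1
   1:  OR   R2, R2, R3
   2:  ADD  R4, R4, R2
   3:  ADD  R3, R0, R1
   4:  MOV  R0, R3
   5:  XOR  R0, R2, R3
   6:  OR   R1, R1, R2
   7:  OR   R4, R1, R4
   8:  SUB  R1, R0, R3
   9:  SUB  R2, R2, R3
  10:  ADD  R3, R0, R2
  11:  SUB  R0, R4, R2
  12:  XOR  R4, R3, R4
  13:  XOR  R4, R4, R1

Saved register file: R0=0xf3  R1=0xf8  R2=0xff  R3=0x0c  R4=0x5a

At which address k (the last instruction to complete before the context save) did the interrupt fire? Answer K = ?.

K = 5

after  0: R0=0x14 R1=0xf8 R2=0xfa R3=0x97 R4=0x5b  N=1 Z=0
after  1: R0=0x14 R1=0xf8 R2=0xff R3=0x97 R4=0x5b  N=1 Z=0
after  2: R0=0x14 R1=0xf8 R2=0xff R3=0x97 R4=0x5a  N=0 Z=0
after  3: R0=0x14 R1=0xf8 R2=0xff R3=0x0c R4=0x5a  N=0 Z=0
after  4: R0=0x0c R1=0xf8 R2=0xff R3=0x0c R4=0x5a  N=0 Z=0
after  5: R0=0xf3 R1=0xf8 R2=0xff R3=0x0c R4=0x5a  N=1 Z=0
-- IRQ taken; context saved, return-PC = 6 --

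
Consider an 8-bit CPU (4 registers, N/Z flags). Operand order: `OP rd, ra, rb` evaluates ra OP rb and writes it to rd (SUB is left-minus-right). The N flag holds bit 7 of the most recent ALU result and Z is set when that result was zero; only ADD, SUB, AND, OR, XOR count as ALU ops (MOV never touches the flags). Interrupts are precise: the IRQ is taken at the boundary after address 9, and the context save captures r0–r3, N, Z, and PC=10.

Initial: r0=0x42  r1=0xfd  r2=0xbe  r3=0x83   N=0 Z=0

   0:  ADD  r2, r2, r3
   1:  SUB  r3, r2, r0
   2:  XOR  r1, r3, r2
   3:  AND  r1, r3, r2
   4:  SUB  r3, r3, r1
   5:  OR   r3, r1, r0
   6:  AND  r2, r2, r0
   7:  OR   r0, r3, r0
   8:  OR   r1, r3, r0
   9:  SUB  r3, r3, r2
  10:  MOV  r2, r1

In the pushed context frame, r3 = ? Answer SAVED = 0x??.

SAVED = 0x03

after  0: r0=0x42 r1=0xfd r2=0x41 r3=0x83  N=0 Z=0
after  1: r0=0x42 r1=0xfd r2=0x41 r3=0xff  N=1 Z=0
after  2: r0=0x42 r1=0xbe r2=0x41 r3=0xff  N=1 Z=0
after  3: r0=0x42 r1=0x41 r2=0x41 r3=0xff  N=0 Z=0
after  4: r0=0x42 r1=0x41 r2=0x41 r3=0xbe  N=1 Z=0
after  5: r0=0x42 r1=0x41 r2=0x41 r3=0x43  N=0 Z=0
after  6: r0=0x42 r1=0x41 r2=0x40 r3=0x43  N=0 Z=0
after  7: r0=0x43 r1=0x41 r2=0x40 r3=0x43  N=0 Z=0
after  8: r0=0x43 r1=0x43 r2=0x40 r3=0x43  N=0 Z=0
after  9: r0=0x43 r1=0x43 r2=0x40 r3=0x03  N=0 Z=0
-- IRQ taken; context saved, return-PC = 10 --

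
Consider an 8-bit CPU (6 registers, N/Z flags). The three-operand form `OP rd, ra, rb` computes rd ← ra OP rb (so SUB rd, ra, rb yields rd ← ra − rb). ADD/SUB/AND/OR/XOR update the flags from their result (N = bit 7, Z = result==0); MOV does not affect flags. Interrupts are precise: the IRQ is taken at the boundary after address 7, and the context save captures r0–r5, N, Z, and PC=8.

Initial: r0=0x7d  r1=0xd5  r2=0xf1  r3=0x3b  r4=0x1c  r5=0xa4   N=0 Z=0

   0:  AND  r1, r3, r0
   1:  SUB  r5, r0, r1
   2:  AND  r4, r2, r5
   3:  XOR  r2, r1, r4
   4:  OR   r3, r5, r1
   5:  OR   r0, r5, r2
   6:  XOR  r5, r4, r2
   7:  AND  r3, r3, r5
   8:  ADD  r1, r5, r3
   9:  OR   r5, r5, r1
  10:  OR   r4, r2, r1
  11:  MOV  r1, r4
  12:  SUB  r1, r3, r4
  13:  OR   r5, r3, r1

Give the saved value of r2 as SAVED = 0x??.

after  0: r0=0x7d r1=0x39 r2=0xf1 r3=0x3b r4=0x1c r5=0xa4  N=0 Z=0
after  1: r0=0x7d r1=0x39 r2=0xf1 r3=0x3b r4=0x1c r5=0x44  N=0 Z=0
after  2: r0=0x7d r1=0x39 r2=0xf1 r3=0x3b r4=0x40 r5=0x44  N=0 Z=0
after  3: r0=0x7d r1=0x39 r2=0x79 r3=0x3b r4=0x40 r5=0x44  N=0 Z=0
after  4: r0=0x7d r1=0x39 r2=0x79 r3=0x7d r4=0x40 r5=0x44  N=0 Z=0
after  5: r0=0x7d r1=0x39 r2=0x79 r3=0x7d r4=0x40 r5=0x44  N=0 Z=0
after  6: r0=0x7d r1=0x39 r2=0x79 r3=0x7d r4=0x40 r5=0x39  N=0 Z=0
after  7: r0=0x7d r1=0x39 r2=0x79 r3=0x39 r4=0x40 r5=0x39  N=0 Z=0
-- IRQ taken; context saved, return-PC = 8 --

SAVED = 0x79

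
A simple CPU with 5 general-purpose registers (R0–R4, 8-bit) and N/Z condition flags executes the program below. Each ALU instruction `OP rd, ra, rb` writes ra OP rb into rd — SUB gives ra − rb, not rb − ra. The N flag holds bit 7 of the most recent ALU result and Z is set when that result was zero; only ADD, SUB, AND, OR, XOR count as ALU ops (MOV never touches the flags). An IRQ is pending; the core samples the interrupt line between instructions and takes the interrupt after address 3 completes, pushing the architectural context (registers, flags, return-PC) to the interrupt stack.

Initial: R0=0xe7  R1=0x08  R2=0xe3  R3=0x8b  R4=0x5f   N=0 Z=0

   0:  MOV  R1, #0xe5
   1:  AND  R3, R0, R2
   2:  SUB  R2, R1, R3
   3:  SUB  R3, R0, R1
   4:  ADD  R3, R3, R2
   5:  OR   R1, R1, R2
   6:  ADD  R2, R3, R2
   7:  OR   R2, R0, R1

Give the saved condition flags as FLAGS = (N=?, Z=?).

after  0: R0=0xe7 R1=0xe5 R2=0xe3 R3=0x8b R4=0x5f  N=0 Z=0
after  1: R0=0xe7 R1=0xe5 R2=0xe3 R3=0xe3 R4=0x5f  N=1 Z=0
after  2: R0=0xe7 R1=0xe5 R2=0x02 R3=0xe3 R4=0x5f  N=0 Z=0
after  3: R0=0xe7 R1=0xe5 R2=0x02 R3=0x02 R4=0x5f  N=0 Z=0
-- IRQ taken; context saved, return-PC = 4 --

FLAGS = (N=0, Z=0)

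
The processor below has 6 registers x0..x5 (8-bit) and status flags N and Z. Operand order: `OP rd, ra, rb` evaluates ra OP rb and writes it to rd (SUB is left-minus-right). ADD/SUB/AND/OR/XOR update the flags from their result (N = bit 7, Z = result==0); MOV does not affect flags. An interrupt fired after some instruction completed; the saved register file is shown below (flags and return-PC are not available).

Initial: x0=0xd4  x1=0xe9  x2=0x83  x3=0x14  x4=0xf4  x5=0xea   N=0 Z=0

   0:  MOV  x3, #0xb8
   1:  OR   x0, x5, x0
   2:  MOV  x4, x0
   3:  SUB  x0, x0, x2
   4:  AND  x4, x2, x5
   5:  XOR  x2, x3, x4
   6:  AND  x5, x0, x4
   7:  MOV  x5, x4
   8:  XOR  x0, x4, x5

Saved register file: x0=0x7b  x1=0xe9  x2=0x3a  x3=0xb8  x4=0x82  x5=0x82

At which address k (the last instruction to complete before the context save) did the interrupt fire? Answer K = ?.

after  0: x0=0xd4 x1=0xe9 x2=0x83 x3=0xb8 x4=0xf4 x5=0xea  N=0 Z=0
after  1: x0=0xfe x1=0xe9 x2=0x83 x3=0xb8 x4=0xf4 x5=0xea  N=1 Z=0
after  2: x0=0xfe x1=0xe9 x2=0x83 x3=0xb8 x4=0xfe x5=0xea  N=1 Z=0
after  3: x0=0x7b x1=0xe9 x2=0x83 x3=0xb8 x4=0xfe x5=0xea  N=0 Z=0
after  4: x0=0x7b x1=0xe9 x2=0x83 x3=0xb8 x4=0x82 x5=0xea  N=1 Z=0
after  5: x0=0x7b x1=0xe9 x2=0x3a x3=0xb8 x4=0x82 x5=0xea  N=0 Z=0
after  6: x0=0x7b x1=0xe9 x2=0x3a x3=0xb8 x4=0x82 x5=0x02  N=0 Z=0
after  7: x0=0x7b x1=0xe9 x2=0x3a x3=0xb8 x4=0x82 x5=0x82  N=0 Z=0
-- IRQ taken; context saved, return-PC = 8 --

K = 7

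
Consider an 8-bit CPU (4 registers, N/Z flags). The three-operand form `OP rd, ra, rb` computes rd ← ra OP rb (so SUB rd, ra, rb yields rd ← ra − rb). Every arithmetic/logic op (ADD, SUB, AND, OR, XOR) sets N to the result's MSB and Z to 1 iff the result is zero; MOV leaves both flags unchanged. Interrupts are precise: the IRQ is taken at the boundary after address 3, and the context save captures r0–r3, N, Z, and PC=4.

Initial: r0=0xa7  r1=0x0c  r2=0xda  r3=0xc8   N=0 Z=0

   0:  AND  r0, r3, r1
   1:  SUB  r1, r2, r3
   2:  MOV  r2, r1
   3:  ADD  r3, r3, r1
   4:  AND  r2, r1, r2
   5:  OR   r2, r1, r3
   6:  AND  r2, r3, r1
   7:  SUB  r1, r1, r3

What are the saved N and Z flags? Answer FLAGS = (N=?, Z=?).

after  0: r0=0x08 r1=0x0c r2=0xda r3=0xc8  N=0 Z=0
after  1: r0=0x08 r1=0x12 r2=0xda r3=0xc8  N=0 Z=0
after  2: r0=0x08 r1=0x12 r2=0x12 r3=0xc8  N=0 Z=0
after  3: r0=0x08 r1=0x12 r2=0x12 r3=0xda  N=1 Z=0
-- IRQ taken; context saved, return-PC = 4 --

FLAGS = (N=1, Z=0)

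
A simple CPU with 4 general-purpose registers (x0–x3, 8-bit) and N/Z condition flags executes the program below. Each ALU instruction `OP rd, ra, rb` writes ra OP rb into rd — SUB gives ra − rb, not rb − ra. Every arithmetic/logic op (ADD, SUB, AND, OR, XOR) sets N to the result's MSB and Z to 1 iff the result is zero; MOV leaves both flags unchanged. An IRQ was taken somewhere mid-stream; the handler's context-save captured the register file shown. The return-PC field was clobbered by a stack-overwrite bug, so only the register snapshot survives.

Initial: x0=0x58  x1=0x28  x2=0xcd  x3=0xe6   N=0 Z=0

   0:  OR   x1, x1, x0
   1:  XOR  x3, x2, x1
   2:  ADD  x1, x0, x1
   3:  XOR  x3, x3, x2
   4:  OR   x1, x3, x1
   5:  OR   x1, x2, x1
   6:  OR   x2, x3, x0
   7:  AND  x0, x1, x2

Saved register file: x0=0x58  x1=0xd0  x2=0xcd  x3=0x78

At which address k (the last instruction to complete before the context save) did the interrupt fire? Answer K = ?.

after  0: x0=0x58 x1=0x78 x2=0xcd x3=0xe6  N=0 Z=0
after  1: x0=0x58 x1=0x78 x2=0xcd x3=0xb5  N=1 Z=0
after  2: x0=0x58 x1=0xd0 x2=0xcd x3=0xb5  N=1 Z=0
after  3: x0=0x58 x1=0xd0 x2=0xcd x3=0x78  N=0 Z=0
-- IRQ taken; context saved, return-PC = 4 --

K = 3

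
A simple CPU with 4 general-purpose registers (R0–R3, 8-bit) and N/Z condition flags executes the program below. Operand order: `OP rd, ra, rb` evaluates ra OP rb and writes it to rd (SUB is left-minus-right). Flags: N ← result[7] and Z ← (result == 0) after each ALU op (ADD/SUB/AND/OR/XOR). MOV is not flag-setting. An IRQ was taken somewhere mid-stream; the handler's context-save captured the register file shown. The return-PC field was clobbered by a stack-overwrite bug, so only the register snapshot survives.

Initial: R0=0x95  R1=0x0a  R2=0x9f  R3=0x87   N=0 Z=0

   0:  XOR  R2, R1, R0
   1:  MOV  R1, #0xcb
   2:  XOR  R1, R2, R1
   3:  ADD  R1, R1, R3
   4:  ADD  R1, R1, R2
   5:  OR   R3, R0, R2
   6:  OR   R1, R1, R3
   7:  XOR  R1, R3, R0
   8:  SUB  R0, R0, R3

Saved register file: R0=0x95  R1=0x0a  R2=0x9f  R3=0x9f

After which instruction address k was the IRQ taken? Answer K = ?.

K = 7

after  0: R0=0x95 R1=0x0a R2=0x9f R3=0x87  N=1 Z=0
after  1: R0=0x95 R1=0xcb R2=0x9f R3=0x87  N=1 Z=0
after  2: R0=0x95 R1=0x54 R2=0x9f R3=0x87  N=0 Z=0
after  3: R0=0x95 R1=0xdb R2=0x9f R3=0x87  N=1 Z=0
after  4: R0=0x95 R1=0x7a R2=0x9f R3=0x87  N=0 Z=0
after  5: R0=0x95 R1=0x7a R2=0x9f R3=0x9f  N=1 Z=0
after  6: R0=0x95 R1=0xff R2=0x9f R3=0x9f  N=1 Z=0
after  7: R0=0x95 R1=0x0a R2=0x9f R3=0x9f  N=0 Z=0
-- IRQ taken; context saved, return-PC = 8 --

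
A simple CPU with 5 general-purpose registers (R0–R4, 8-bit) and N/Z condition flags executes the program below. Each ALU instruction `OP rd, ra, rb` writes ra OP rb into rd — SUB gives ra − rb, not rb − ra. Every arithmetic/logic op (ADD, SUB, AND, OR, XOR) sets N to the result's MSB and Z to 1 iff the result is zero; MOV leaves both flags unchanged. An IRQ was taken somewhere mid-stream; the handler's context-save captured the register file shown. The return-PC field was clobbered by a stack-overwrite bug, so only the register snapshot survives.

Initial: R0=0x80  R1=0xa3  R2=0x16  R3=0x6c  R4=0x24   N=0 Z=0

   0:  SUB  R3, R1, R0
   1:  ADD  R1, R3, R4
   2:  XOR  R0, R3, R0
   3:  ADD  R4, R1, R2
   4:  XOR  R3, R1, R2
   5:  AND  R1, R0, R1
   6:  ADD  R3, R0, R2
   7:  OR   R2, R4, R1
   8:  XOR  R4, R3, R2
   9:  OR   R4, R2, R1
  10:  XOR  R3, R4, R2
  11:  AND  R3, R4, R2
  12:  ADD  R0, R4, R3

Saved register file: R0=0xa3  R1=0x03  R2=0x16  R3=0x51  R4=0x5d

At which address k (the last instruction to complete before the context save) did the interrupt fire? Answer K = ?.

after  0: R0=0x80 R1=0xa3 R2=0x16 R3=0x23 R4=0x24  N=0 Z=0
after  1: R0=0x80 R1=0x47 R2=0x16 R3=0x23 R4=0x24  N=0 Z=0
after  2: R0=0xa3 R1=0x47 R2=0x16 R3=0x23 R4=0x24  N=1 Z=0
after  3: R0=0xa3 R1=0x47 R2=0x16 R3=0x23 R4=0x5d  N=0 Z=0
after  4: R0=0xa3 R1=0x47 R2=0x16 R3=0x51 R4=0x5d  N=0 Z=0
after  5: R0=0xa3 R1=0x03 R2=0x16 R3=0x51 R4=0x5d  N=0 Z=0
-- IRQ taken; context saved, return-PC = 6 --

K = 5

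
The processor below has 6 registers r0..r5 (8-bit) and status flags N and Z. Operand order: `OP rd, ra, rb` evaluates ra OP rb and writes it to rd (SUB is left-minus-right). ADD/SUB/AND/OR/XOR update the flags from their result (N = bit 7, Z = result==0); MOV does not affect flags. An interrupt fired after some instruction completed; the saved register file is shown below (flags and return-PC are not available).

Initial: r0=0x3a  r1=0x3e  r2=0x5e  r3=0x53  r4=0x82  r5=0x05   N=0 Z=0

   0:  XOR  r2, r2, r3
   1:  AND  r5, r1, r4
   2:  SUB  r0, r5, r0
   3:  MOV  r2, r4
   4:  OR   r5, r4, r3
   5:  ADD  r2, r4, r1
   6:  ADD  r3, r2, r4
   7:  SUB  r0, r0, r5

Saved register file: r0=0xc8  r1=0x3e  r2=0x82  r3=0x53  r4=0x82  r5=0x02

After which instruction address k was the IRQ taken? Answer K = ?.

after  0: r0=0x3a r1=0x3e r2=0x0d r3=0x53 r4=0x82 r5=0x05  N=0 Z=0
after  1: r0=0x3a r1=0x3e r2=0x0d r3=0x53 r4=0x82 r5=0x02  N=0 Z=0
after  2: r0=0xc8 r1=0x3e r2=0x0d r3=0x53 r4=0x82 r5=0x02  N=1 Z=0
after  3: r0=0xc8 r1=0x3e r2=0x82 r3=0x53 r4=0x82 r5=0x02  N=1 Z=0
-- IRQ taken; context saved, return-PC = 4 --

K = 3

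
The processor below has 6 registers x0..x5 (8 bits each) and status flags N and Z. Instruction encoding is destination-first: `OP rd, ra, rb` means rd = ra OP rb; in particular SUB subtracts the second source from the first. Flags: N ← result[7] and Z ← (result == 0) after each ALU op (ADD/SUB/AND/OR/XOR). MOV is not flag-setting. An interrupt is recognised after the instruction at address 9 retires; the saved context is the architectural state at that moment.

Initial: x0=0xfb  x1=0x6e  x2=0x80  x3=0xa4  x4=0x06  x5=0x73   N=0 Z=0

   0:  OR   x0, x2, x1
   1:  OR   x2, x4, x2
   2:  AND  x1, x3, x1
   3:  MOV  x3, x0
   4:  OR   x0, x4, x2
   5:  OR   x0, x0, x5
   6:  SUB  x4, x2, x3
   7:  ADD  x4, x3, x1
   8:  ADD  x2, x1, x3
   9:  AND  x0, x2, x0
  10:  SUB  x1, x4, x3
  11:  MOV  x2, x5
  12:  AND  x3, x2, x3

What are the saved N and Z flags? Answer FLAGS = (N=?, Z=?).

after  0: x0=0xee x1=0x6e x2=0x80 x3=0xa4 x4=0x06 x5=0x73  N=1 Z=0
after  1: x0=0xee x1=0x6e x2=0x86 x3=0xa4 x4=0x06 x5=0x73  N=1 Z=0
after  2: x0=0xee x1=0x24 x2=0x86 x3=0xa4 x4=0x06 x5=0x73  N=0 Z=0
after  3: x0=0xee x1=0x24 x2=0x86 x3=0xee x4=0x06 x5=0x73  N=0 Z=0
after  4: x0=0x86 x1=0x24 x2=0x86 x3=0xee x4=0x06 x5=0x73  N=1 Z=0
after  5: x0=0xf7 x1=0x24 x2=0x86 x3=0xee x4=0x06 x5=0x73  N=1 Z=0
after  6: x0=0xf7 x1=0x24 x2=0x86 x3=0xee x4=0x98 x5=0x73  N=1 Z=0
after  7: x0=0xf7 x1=0x24 x2=0x86 x3=0xee x4=0x12 x5=0x73  N=0 Z=0
after  8: x0=0xf7 x1=0x24 x2=0x12 x3=0xee x4=0x12 x5=0x73  N=0 Z=0
after  9: x0=0x12 x1=0x24 x2=0x12 x3=0xee x4=0x12 x5=0x73  N=0 Z=0
-- IRQ taken; context saved, return-PC = 10 --

FLAGS = (N=0, Z=0)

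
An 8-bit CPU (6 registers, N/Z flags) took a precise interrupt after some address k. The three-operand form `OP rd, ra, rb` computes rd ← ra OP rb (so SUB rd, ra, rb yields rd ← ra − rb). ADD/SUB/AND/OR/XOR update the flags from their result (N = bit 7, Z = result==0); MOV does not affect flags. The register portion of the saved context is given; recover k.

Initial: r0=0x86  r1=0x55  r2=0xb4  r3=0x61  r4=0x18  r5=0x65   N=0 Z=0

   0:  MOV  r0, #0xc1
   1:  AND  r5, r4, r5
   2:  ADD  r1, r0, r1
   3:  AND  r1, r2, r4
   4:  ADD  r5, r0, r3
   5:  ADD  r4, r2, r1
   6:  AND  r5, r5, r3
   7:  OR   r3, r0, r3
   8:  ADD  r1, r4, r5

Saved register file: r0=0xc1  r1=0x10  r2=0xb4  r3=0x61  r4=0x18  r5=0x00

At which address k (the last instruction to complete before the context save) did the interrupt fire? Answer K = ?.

K = 3

after  0: r0=0xc1 r1=0x55 r2=0xb4 r3=0x61 r4=0x18 r5=0x65  N=0 Z=0
after  1: r0=0xc1 r1=0x55 r2=0xb4 r3=0x61 r4=0x18 r5=0x00  N=0 Z=1
after  2: r0=0xc1 r1=0x16 r2=0xb4 r3=0x61 r4=0x18 r5=0x00  N=0 Z=0
after  3: r0=0xc1 r1=0x10 r2=0xb4 r3=0x61 r4=0x18 r5=0x00  N=0 Z=0
-- IRQ taken; context saved, return-PC = 4 --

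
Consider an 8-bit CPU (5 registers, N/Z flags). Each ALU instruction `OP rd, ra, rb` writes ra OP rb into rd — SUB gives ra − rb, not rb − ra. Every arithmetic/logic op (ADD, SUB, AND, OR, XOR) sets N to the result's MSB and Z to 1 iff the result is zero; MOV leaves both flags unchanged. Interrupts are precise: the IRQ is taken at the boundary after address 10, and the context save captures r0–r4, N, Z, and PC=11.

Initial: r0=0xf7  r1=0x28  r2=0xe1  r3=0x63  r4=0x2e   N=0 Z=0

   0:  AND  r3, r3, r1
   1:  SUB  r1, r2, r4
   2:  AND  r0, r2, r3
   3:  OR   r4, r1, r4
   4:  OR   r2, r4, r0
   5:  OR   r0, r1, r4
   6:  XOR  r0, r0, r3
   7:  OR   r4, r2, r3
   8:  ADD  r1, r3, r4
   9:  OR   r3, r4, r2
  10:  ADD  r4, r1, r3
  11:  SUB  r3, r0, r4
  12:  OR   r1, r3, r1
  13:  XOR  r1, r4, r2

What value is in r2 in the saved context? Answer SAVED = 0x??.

SAVED = 0xbf

after  0: r0=0xf7 r1=0x28 r2=0xe1 r3=0x20 r4=0x2e  N=0 Z=0
after  1: r0=0xf7 r1=0xb3 r2=0xe1 r3=0x20 r4=0x2e  N=1 Z=0
after  2: r0=0x20 r1=0xb3 r2=0xe1 r3=0x20 r4=0x2e  N=0 Z=0
after  3: r0=0x20 r1=0xb3 r2=0xe1 r3=0x20 r4=0xbf  N=1 Z=0
after  4: r0=0x20 r1=0xb3 r2=0xbf r3=0x20 r4=0xbf  N=1 Z=0
after  5: r0=0xbf r1=0xb3 r2=0xbf r3=0x20 r4=0xbf  N=1 Z=0
after  6: r0=0x9f r1=0xb3 r2=0xbf r3=0x20 r4=0xbf  N=1 Z=0
after  7: r0=0x9f r1=0xb3 r2=0xbf r3=0x20 r4=0xbf  N=1 Z=0
after  8: r0=0x9f r1=0xdf r2=0xbf r3=0x20 r4=0xbf  N=1 Z=0
after  9: r0=0x9f r1=0xdf r2=0xbf r3=0xbf r4=0xbf  N=1 Z=0
after 10: r0=0x9f r1=0xdf r2=0xbf r3=0xbf r4=0x9e  N=1 Z=0
-- IRQ taken; context saved, return-PC = 11 --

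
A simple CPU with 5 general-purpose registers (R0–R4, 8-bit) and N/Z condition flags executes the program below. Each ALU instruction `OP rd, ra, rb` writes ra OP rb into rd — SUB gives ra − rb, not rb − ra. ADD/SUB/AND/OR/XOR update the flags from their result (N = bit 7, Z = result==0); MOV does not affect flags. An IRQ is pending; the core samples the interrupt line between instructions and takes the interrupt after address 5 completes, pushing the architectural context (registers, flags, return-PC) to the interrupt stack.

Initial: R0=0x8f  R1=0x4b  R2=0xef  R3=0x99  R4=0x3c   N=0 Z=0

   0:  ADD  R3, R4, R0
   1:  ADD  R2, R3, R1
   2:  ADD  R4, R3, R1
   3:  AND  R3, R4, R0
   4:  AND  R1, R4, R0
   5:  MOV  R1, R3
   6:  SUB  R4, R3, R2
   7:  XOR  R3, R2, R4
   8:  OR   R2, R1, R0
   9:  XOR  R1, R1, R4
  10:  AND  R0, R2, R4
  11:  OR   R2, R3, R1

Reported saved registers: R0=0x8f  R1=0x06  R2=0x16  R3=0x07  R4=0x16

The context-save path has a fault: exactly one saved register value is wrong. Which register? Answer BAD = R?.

BAD = R3

after  0: R0=0x8f R1=0x4b R2=0xef R3=0xcb R4=0x3c  N=1 Z=0
after  1: R0=0x8f R1=0x4b R2=0x16 R3=0xcb R4=0x3c  N=0 Z=0
after  2: R0=0x8f R1=0x4b R2=0x16 R3=0xcb R4=0x16  N=0 Z=0
after  3: R0=0x8f R1=0x4b R2=0x16 R3=0x06 R4=0x16  N=0 Z=0
after  4: R0=0x8f R1=0x06 R2=0x16 R3=0x06 R4=0x16  N=0 Z=0
after  5: R0=0x8f R1=0x06 R2=0x16 R3=0x06 R4=0x16  N=0 Z=0
-- IRQ taken; context saved, return-PC = 6 --
mismatch: R3: reported 0x07 vs actual 0x06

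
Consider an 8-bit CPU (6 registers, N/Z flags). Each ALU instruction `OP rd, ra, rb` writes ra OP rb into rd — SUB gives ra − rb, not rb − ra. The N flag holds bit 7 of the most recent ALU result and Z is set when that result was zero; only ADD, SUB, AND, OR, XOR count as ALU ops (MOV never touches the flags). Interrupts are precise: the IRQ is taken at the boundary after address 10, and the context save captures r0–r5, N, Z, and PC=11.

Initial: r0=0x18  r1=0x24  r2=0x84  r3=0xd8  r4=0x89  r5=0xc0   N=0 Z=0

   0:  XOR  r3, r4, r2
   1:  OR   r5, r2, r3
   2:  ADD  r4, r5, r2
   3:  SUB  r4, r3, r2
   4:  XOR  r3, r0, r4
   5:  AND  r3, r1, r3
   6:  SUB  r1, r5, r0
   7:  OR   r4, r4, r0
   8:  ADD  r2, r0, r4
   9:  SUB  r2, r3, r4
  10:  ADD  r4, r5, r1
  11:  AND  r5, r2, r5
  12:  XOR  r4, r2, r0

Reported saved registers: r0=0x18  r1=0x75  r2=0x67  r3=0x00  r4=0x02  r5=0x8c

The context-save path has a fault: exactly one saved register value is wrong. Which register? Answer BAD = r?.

after  0: r0=0x18 r1=0x24 r2=0x84 r3=0x0d r4=0x89 r5=0xc0  N=0 Z=0
after  1: r0=0x18 r1=0x24 r2=0x84 r3=0x0d r4=0x89 r5=0x8d  N=1 Z=0
after  2: r0=0x18 r1=0x24 r2=0x84 r3=0x0d r4=0x11 r5=0x8d  N=0 Z=0
after  3: r0=0x18 r1=0x24 r2=0x84 r3=0x0d r4=0x89 r5=0x8d  N=1 Z=0
after  4: r0=0x18 r1=0x24 r2=0x84 r3=0x91 r4=0x89 r5=0x8d  N=1 Z=0
after  5: r0=0x18 r1=0x24 r2=0x84 r3=0x00 r4=0x89 r5=0x8d  N=0 Z=1
after  6: r0=0x18 r1=0x75 r2=0x84 r3=0x00 r4=0x89 r5=0x8d  N=0 Z=0
after  7: r0=0x18 r1=0x75 r2=0x84 r3=0x00 r4=0x99 r5=0x8d  N=1 Z=0
after  8: r0=0x18 r1=0x75 r2=0xb1 r3=0x00 r4=0x99 r5=0x8d  N=1 Z=0
after  9: r0=0x18 r1=0x75 r2=0x67 r3=0x00 r4=0x99 r5=0x8d  N=0 Z=0
after 10: r0=0x18 r1=0x75 r2=0x67 r3=0x00 r4=0x02 r5=0x8d  N=0 Z=0
-- IRQ taken; context saved, return-PC = 11 --
mismatch: r5: reported 0x8c vs actual 0x8d

BAD = r5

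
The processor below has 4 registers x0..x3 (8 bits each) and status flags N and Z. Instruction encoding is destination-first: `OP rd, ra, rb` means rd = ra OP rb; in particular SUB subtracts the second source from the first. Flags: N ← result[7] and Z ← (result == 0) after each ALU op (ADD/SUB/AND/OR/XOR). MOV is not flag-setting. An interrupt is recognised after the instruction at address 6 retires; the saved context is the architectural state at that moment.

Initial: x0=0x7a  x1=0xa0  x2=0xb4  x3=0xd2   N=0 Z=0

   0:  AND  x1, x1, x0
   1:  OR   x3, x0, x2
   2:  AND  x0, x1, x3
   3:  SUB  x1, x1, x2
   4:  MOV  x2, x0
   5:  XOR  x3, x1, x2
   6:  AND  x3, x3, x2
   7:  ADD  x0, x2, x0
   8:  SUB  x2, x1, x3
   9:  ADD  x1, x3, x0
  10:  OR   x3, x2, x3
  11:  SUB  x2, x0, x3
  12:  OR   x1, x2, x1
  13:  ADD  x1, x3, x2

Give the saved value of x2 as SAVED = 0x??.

SAVED = 0x20

after  0: x0=0x7a x1=0x20 x2=0xb4 x3=0xd2  N=0 Z=0
after  1: x0=0x7a x1=0x20 x2=0xb4 x3=0xfe  N=1 Z=0
after  2: x0=0x20 x1=0x20 x2=0xb4 x3=0xfe  N=0 Z=0
after  3: x0=0x20 x1=0x6c x2=0xb4 x3=0xfe  N=0 Z=0
after  4: x0=0x20 x1=0x6c x2=0x20 x3=0xfe  N=0 Z=0
after  5: x0=0x20 x1=0x6c x2=0x20 x3=0x4c  N=0 Z=0
after  6: x0=0x20 x1=0x6c x2=0x20 x3=0x00  N=0 Z=1
-- IRQ taken; context saved, return-PC = 7 --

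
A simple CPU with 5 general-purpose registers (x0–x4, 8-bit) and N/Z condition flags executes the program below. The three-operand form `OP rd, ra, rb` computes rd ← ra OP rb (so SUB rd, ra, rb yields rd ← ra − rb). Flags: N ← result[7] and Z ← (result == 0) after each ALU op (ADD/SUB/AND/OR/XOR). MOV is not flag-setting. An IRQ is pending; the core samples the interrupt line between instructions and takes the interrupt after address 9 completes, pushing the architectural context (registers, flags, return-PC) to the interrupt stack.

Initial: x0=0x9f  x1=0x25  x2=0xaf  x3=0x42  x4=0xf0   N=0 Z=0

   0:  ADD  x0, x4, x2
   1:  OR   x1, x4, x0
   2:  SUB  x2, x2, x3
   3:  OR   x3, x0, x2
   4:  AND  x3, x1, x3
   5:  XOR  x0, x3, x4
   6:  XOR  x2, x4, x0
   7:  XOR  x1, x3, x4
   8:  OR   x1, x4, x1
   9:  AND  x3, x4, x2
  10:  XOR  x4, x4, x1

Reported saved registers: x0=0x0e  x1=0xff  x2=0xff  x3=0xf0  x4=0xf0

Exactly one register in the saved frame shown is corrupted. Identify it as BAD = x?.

BAD = x0

after  0: x0=0x9f x1=0x25 x2=0xaf x3=0x42 x4=0xf0  N=1 Z=0
after  1: x0=0x9f x1=0xff x2=0xaf x3=0x42 x4=0xf0  N=1 Z=0
after  2: x0=0x9f x1=0xff x2=0x6d x3=0x42 x4=0xf0  N=0 Z=0
after  3: x0=0x9f x1=0xff x2=0x6d x3=0xff x4=0xf0  N=1 Z=0
after  4: x0=0x9f x1=0xff x2=0x6d x3=0xff x4=0xf0  N=1 Z=0
after  5: x0=0x0f x1=0xff x2=0x6d x3=0xff x4=0xf0  N=0 Z=0
after  6: x0=0x0f x1=0xff x2=0xff x3=0xff x4=0xf0  N=1 Z=0
after  7: x0=0x0f x1=0x0f x2=0xff x3=0xff x4=0xf0  N=0 Z=0
after  8: x0=0x0f x1=0xff x2=0xff x3=0xff x4=0xf0  N=1 Z=0
after  9: x0=0x0f x1=0xff x2=0xff x3=0xf0 x4=0xf0  N=1 Z=0
-- IRQ taken; context saved, return-PC = 10 --
mismatch: x0: reported 0x0e vs actual 0x0f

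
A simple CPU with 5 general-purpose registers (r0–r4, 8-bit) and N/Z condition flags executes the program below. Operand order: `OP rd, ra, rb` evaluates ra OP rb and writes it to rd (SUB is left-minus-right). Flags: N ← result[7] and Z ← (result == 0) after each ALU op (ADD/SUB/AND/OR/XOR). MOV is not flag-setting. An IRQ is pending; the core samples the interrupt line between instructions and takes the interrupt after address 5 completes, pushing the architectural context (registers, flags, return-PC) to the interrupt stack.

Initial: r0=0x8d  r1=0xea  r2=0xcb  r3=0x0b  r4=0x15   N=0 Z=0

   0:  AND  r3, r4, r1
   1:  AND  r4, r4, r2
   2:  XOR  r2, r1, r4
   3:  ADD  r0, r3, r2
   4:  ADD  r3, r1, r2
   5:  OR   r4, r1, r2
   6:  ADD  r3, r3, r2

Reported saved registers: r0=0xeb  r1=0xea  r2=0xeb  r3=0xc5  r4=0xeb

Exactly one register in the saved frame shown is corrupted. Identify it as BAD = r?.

after  0: r0=0x8d r1=0xea r2=0xcb r3=0x00 r4=0x15  N=0 Z=1
after  1: r0=0x8d r1=0xea r2=0xcb r3=0x00 r4=0x01  N=0 Z=0
after  2: r0=0x8d r1=0xea r2=0xeb r3=0x00 r4=0x01  N=1 Z=0
after  3: r0=0xeb r1=0xea r2=0xeb r3=0x00 r4=0x01  N=1 Z=0
after  4: r0=0xeb r1=0xea r2=0xeb r3=0xd5 r4=0x01  N=1 Z=0
after  5: r0=0xeb r1=0xea r2=0xeb r3=0xd5 r4=0xeb  N=1 Z=0
-- IRQ taken; context saved, return-PC = 6 --
mismatch: r3: reported 0xc5 vs actual 0xd5

BAD = r3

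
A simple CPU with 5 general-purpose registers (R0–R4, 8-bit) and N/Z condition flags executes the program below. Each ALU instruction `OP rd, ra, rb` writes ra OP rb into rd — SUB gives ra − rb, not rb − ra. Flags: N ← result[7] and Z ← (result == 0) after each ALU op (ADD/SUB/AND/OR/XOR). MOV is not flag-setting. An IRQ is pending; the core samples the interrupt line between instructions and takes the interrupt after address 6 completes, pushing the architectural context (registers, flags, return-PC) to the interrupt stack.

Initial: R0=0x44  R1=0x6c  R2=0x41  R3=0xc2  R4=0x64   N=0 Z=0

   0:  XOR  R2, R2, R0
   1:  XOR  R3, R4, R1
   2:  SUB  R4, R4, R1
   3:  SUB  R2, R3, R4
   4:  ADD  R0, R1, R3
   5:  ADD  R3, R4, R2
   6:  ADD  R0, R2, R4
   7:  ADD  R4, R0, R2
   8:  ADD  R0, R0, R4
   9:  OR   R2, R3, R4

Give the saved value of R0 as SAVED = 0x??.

SAVED = 0x08

after  0: R0=0x44 R1=0x6c R2=0x05 R3=0xc2 R4=0x64  N=0 Z=0
after  1: R0=0x44 R1=0x6c R2=0x05 R3=0x08 R4=0x64  N=0 Z=0
after  2: R0=0x44 R1=0x6c R2=0x05 R3=0x08 R4=0xf8  N=1 Z=0
after  3: R0=0x44 R1=0x6c R2=0x10 R3=0x08 R4=0xf8  N=0 Z=0
after  4: R0=0x74 R1=0x6c R2=0x10 R3=0x08 R4=0xf8  N=0 Z=0
after  5: R0=0x74 R1=0x6c R2=0x10 R3=0x08 R4=0xf8  N=0 Z=0
after  6: R0=0x08 R1=0x6c R2=0x10 R3=0x08 R4=0xf8  N=0 Z=0
-- IRQ taken; context saved, return-PC = 7 --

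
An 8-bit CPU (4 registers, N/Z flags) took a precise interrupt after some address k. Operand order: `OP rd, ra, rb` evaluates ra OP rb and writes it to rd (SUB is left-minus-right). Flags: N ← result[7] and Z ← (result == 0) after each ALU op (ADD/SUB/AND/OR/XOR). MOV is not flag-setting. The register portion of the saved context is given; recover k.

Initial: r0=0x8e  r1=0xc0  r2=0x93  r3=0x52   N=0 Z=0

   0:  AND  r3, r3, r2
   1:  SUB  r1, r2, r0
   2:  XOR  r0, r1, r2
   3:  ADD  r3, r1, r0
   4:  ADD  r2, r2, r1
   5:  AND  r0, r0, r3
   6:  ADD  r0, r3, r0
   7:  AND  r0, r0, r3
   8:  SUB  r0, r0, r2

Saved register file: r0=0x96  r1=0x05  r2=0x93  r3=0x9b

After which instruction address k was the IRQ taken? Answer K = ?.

after  0: r0=0x8e r1=0xc0 r2=0x93 r3=0x12  N=0 Z=0
after  1: r0=0x8e r1=0x05 r2=0x93 r3=0x12  N=0 Z=0
after  2: r0=0x96 r1=0x05 r2=0x93 r3=0x12  N=1 Z=0
after  3: r0=0x96 r1=0x05 r2=0x93 r3=0x9b  N=1 Z=0
-- IRQ taken; context saved, return-PC = 4 --

K = 3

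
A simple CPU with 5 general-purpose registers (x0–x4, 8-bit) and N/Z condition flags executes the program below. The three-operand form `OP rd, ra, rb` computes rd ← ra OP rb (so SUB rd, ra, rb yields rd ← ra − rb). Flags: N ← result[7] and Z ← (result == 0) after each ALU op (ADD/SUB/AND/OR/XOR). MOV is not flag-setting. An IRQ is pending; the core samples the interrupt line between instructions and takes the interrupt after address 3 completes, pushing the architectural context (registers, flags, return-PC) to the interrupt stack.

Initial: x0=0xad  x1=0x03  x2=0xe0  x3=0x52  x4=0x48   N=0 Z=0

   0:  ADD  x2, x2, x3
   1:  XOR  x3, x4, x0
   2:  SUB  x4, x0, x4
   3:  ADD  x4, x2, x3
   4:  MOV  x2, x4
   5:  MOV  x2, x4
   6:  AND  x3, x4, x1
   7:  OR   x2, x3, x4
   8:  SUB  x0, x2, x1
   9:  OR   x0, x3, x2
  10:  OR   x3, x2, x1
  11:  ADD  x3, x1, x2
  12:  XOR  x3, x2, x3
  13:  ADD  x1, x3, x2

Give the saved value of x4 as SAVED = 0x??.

after  0: x0=0xad x1=0x03 x2=0x32 x3=0x52 x4=0x48  N=0 Z=0
after  1: x0=0xad x1=0x03 x2=0x32 x3=0xe5 x4=0x48  N=1 Z=0
after  2: x0=0xad x1=0x03 x2=0x32 x3=0xe5 x4=0x65  N=0 Z=0
after  3: x0=0xad x1=0x03 x2=0x32 x3=0xe5 x4=0x17  N=0 Z=0
-- IRQ taken; context saved, return-PC = 4 --

SAVED = 0x17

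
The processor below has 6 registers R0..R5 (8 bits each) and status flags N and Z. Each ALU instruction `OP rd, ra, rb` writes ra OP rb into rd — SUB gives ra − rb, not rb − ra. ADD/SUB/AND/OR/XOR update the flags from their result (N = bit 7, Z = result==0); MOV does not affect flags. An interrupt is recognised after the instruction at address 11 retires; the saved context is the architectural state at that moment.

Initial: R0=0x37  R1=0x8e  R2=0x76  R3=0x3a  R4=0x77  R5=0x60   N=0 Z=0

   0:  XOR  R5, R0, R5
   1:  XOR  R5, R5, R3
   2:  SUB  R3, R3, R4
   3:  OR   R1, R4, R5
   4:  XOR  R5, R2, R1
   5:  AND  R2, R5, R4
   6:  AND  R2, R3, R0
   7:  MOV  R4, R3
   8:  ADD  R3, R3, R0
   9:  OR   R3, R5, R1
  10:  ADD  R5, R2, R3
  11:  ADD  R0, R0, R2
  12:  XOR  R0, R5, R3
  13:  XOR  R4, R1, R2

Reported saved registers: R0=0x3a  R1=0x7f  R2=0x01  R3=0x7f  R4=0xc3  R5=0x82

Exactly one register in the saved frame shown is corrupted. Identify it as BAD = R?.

BAD = R2

after  0: R0=0x37 R1=0x8e R2=0x76 R3=0x3a R4=0x77 R5=0x57  N=0 Z=0
after  1: R0=0x37 R1=0x8e R2=0x76 R3=0x3a R4=0x77 R5=0x6d  N=0 Z=0
after  2: R0=0x37 R1=0x8e R2=0x76 R3=0xc3 R4=0x77 R5=0x6d  N=1 Z=0
after  3: R0=0x37 R1=0x7f R2=0x76 R3=0xc3 R4=0x77 R5=0x6d  N=0 Z=0
after  4: R0=0x37 R1=0x7f R2=0x76 R3=0xc3 R4=0x77 R5=0x09  N=0 Z=0
after  5: R0=0x37 R1=0x7f R2=0x01 R3=0xc3 R4=0x77 R5=0x09  N=0 Z=0
after  6: R0=0x37 R1=0x7f R2=0x03 R3=0xc3 R4=0x77 R5=0x09  N=0 Z=0
after  7: R0=0x37 R1=0x7f R2=0x03 R3=0xc3 R4=0xc3 R5=0x09  N=0 Z=0
after  8: R0=0x37 R1=0x7f R2=0x03 R3=0xfa R4=0xc3 R5=0x09  N=1 Z=0
after  9: R0=0x37 R1=0x7f R2=0x03 R3=0x7f R4=0xc3 R5=0x09  N=0 Z=0
after 10: R0=0x37 R1=0x7f R2=0x03 R3=0x7f R4=0xc3 R5=0x82  N=1 Z=0
after 11: R0=0x3a R1=0x7f R2=0x03 R3=0x7f R4=0xc3 R5=0x82  N=0 Z=0
-- IRQ taken; context saved, return-PC = 12 --
mismatch: R2: reported 0x01 vs actual 0x03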